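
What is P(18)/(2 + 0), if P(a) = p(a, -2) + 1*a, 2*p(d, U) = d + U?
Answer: 13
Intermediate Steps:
p(d, U) = U/2 + d/2 (p(d, U) = (d + U)/2 = (U + d)/2 = U/2 + d/2)
P(a) = -1 + 3*a/2 (P(a) = ((½)*(-2) + a/2) + 1*a = (-1 + a/2) + a = -1 + 3*a/2)
P(18)/(2 + 0) = (-1 + (3/2)*18)/(2 + 0) = (-1 + 27)/2 = (½)*26 = 13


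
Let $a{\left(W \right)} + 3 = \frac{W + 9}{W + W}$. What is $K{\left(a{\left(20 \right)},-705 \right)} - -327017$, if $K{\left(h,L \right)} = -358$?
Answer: $326659$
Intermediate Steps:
$a{\left(W \right)} = -3 + \frac{9 + W}{2 W}$ ($a{\left(W \right)} = -3 + \frac{W + 9}{W + W} = -3 + \frac{9 + W}{2 W}$)
$K{\left(a{\left(20 \right)},-705 \right)} - -327017 = -358 - -327017 = -358 + 327017 = 326659$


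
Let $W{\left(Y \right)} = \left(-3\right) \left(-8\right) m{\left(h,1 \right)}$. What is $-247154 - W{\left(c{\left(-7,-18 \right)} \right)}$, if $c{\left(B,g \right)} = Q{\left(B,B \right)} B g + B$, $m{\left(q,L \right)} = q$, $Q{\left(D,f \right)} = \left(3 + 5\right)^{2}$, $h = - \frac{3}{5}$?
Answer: $- \frac{1235698}{5} \approx -2.4714 \cdot 10^{5}$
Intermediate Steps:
$h = - \frac{3}{5}$ ($h = \left(-3\right) \frac{1}{5} = - \frac{3}{5} \approx -0.6$)
$Q{\left(D,f \right)} = 64$ ($Q{\left(D,f \right)} = 8^{2} = 64$)
$c{\left(B,g \right)} = B + 64 B g$ ($c{\left(B,g \right)} = 64 B g + B = B + 64 B g$)
$W{\left(Y \right)} = - \frac{72}{5}$ ($W{\left(Y \right)} = \left(-3\right) \left(-8\right) \left(- \frac{3}{5}\right) = 24 \left(- \frac{3}{5}\right) = - \frac{72}{5}$)
$-247154 - W{\left(c{\left(-7,-18 \right)} \right)} = -247154 - - \frac{72}{5} = -247154 + \frac{72}{5} = - \frac{1235698}{5}$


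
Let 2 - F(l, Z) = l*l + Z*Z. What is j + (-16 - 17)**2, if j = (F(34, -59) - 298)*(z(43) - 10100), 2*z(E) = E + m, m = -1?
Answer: 49720796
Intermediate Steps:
F(l, Z) = 2 - Z**2 - l**2 (F(l, Z) = 2 - (l*l + Z*Z) = 2 - (l**2 + Z**2) = 2 - (Z**2 + l**2) = 2 + (-Z**2 - l**2) = 2 - Z**2 - l**2)
z(E) = -1/2 + E/2 (z(E) = (E - 1)/2 = (-1 + E)/2 = -1/2 + E/2)
j = 49719707 (j = ((2 - 1*(-59)**2 - 1*34**2) - 298)*((-1/2 + (1/2)*43) - 10100) = ((2 - 1*3481 - 1*1156) - 298)*((-1/2 + 43/2) - 10100) = ((2 - 3481 - 1156) - 298)*(21 - 10100) = (-4635 - 298)*(-10079) = -4933*(-10079) = 49719707)
j + (-16 - 17)**2 = 49719707 + (-16 - 17)**2 = 49719707 + (-33)**2 = 49719707 + 1089 = 49720796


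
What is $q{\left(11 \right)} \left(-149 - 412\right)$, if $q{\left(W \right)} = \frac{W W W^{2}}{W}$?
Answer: $-746691$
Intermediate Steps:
$q{\left(W \right)} = W^{3}$ ($q{\left(W \right)} = \frac{W^{2} W^{2}}{W} = \frac{W^{4}}{W} = W^{3}$)
$q{\left(11 \right)} \left(-149 - 412\right) = 11^{3} \left(-149 - 412\right) = 1331 \left(-561\right) = -746691$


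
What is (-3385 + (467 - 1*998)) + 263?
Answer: -3653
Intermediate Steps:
(-3385 + (467 - 1*998)) + 263 = (-3385 + (467 - 998)) + 263 = (-3385 - 531) + 263 = -3916 + 263 = -3653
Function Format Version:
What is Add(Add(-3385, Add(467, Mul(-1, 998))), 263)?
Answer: -3653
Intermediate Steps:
Add(Add(-3385, Add(467, Mul(-1, 998))), 263) = Add(Add(-3385, Add(467, -998)), 263) = Add(Add(-3385, -531), 263) = Add(-3916, 263) = -3653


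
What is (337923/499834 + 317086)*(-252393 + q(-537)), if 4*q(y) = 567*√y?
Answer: -40001943660791271/499834 + 89864227833849*I*√537/1999336 ≈ -8.003e+10 + 1.0416e+9*I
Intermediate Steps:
q(y) = 567*√y/4 (q(y) = (567*√y)/4 = 567*√y/4)
(337923/499834 + 317086)*(-252393 + q(-537)) = (337923/499834 + 317086)*(-252393 + 567*√(-537)/4) = (337923*(1/499834) + 317086)*(-252393 + 567*(I*√537)/4) = (337923/499834 + 317086)*(-252393 + 567*I*√537/4) = 158490701647*(-252393 + 567*I*√537/4)/499834 = -40001943660791271/499834 + 89864227833849*I*√537/1999336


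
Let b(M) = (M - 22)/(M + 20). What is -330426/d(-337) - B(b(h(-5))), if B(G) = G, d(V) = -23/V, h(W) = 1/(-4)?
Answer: -8796929351/1817 ≈ -4.8415e+6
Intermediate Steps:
h(W) = -¼
b(M) = (-22 + M)/(20 + M)
-330426/d(-337) - B(b(h(-5))) = -330426/((-23/(-337))) - (-22 - ¼)/(20 - ¼) = -330426/((-23*(-1/337))) - (-89)/(79/4*4) = -330426/23/337 - 4*(-89)/(79*4) = -330426*337/23 - 1*(-89/79) = -111353562/23 + 89/79 = -8796929351/1817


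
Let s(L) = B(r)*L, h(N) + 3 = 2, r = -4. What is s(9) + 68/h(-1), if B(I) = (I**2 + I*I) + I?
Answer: 184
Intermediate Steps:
h(N) = -1 (h(N) = -3 + 2 = -1)
B(I) = I + 2*I**2 (B(I) = (I**2 + I**2) + I = 2*I**2 + I = I + 2*I**2)
s(L) = 28*L (s(L) = (-4*(1 + 2*(-4)))*L = (-4*(1 - 8))*L = (-4*(-7))*L = 28*L)
s(9) + 68/h(-1) = 28*9 + 68/(-1) = 252 - 1*68 = 252 - 68 = 184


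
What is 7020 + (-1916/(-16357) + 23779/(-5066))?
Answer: 581329978593/82864562 ≈ 7015.4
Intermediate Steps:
7020 + (-1916/(-16357) + 23779/(-5066)) = 7020 + (-1916*(-1/16357) + 23779*(-1/5066)) = 7020 + (1916/16357 - 23779/5066) = 7020 - 379246647/82864562 = 581329978593/82864562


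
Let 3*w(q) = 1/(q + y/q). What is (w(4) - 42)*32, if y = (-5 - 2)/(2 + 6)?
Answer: -486848/363 ≈ -1341.2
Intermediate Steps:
y = -7/8 ≈ -0.87500
w(q) = 1/(3*(q - 7/(8*q)))
(w(4) - 42)*32 = ((8/3)*4/(-7 + 8*4²) - 42)*32 = ((8/3)*4/(-7 + 8*16) - 42)*32 = ((8/3)*4/(-7 + 128) - 42)*32 = ((8/3)*4/121 - 42)*32 = ((8/3)*4*(1/121) - 42)*32 = (32/363 - 42)*32 = -15214/363*32 = -486848/363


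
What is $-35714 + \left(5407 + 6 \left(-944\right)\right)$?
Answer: $-35971$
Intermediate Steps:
$-35714 + \left(5407 + 6 \left(-944\right)\right) = -35714 + \left(5407 - 5664\right) = -35714 - 257 = -35971$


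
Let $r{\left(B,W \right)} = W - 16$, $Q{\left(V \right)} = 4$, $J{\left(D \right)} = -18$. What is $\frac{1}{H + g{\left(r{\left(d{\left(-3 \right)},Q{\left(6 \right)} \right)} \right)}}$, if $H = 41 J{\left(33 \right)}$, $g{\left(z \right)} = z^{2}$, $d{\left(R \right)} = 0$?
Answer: $- \frac{1}{594} \approx -0.0016835$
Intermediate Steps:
$r{\left(B,W \right)} = -16 + W$
$H = -738$ ($H = 41 \left(-18\right) = -738$)
$\frac{1}{H + g{\left(r{\left(d{\left(-3 \right)},Q{\left(6 \right)} \right)} \right)}} = \frac{1}{-738 + \left(-16 + 4\right)^{2}} = \frac{1}{-738 + \left(-12\right)^{2}} = \frac{1}{-738 + 144} = \frac{1}{-594} = - \frac{1}{594}$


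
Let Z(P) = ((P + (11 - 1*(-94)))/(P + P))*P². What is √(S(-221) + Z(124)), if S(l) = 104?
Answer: √14302 ≈ 119.59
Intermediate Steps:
Z(P) = P*(105 + P)/2 (Z(P) = ((P + (11 + 94))/((2*P)))*P² = ((P + 105)*(1/(2*P)))*P² = ((105 + P)*(1/(2*P)))*P² = ((105 + P)/(2*P))*P² = P*(105 + P)/2)
√(S(-221) + Z(124)) = √(104 + (½)*124*(105 + 124)) = √(104 + (½)*124*229) = √(104 + 14198) = √14302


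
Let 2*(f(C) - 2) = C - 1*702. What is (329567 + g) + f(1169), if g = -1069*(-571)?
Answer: 1880403/2 ≈ 9.4020e+5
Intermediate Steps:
g = 610399
f(C) = -349 + C/2 (f(C) = 2 + (C - 1*702)/2 = 2 + (C - 702)/2 = 2 + (-702 + C)/2 = 2 + (-351 + C/2) = -349 + C/2)
(329567 + g) + f(1169) = (329567 + 610399) + (-349 + (½)*1169) = 939966 + (-349 + 1169/2) = 939966 + 471/2 = 1880403/2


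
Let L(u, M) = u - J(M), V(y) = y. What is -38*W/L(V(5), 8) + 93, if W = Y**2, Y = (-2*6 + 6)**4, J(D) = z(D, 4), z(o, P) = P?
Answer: -63825315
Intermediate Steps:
J(D) = 4
Y = 1296 (Y = (-12 + 6)**4 = (-6)**4 = 1296)
L(u, M) = -4 + u (L(u, M) = u - 1*4 = u - 4 = -4 + u)
W = 1679616 (W = 1296**2 = 1679616)
-38*W/L(V(5), 8) + 93 = -63825408/(-4 + 5) + 93 = -63825408/1 + 93 = -63825408 + 93 = -63825315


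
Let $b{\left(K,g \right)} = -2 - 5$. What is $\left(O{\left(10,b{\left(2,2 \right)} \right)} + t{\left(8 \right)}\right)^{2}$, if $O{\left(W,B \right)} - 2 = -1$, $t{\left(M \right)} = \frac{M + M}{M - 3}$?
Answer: $\frac{441}{25} \approx 17.64$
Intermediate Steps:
$b{\left(K,g \right)} = -7$
$t{\left(M \right)} = \frac{2 M}{-3 + M}$
$O{\left(W,B \right)} = 1$ ($O{\left(W,B \right)} = 2 - 1 = 1$)
$\left(O{\left(10,b{\left(2,2 \right)} \right)} + t{\left(8 \right)}\right)^{2} = \left(1 + 2 \cdot 8 \frac{1}{-3 + 8}\right)^{2} = \left(1 + 2 \cdot 8 \cdot \frac{1}{5}\right)^{2} = \left(1 + \frac{16}{5}\right)^{2} = \left(\frac{21}{5}\right)^{2} = \frac{441}{25}$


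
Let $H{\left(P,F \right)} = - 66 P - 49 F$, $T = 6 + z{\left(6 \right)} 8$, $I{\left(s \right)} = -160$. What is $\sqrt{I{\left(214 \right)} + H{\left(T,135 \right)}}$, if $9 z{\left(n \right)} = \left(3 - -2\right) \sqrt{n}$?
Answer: $\frac{\sqrt{-64539 - 2640 \sqrt{6}}}{3} \approx 88.823 i$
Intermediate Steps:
$z{\left(n \right)} = \frac{5 \sqrt{n}}{9}$ ($z{\left(n \right)} = \frac{\left(3 - -2\right) \sqrt{n}}{9} = \frac{\left(3 + 2\right) \sqrt{n}}{9} = \frac{5 \sqrt{n}}{9}$)
$T = 6 + \frac{40 \sqrt{6}}{9}$ ($T = 6 + \frac{5 \sqrt{6}}{9} \cdot 8 = 6 + \frac{40 \sqrt{6}}{9} \approx 16.887$)
$\sqrt{I{\left(214 \right)} + H{\left(T,135 \right)}} = \sqrt{-160 - \left(6615 + 66 \left(6 + \frac{40 \sqrt{6}}{9}\right)\right)} = \sqrt{-160 - \left(7011 + \frac{880 \sqrt{6}}{3}\right)} = \sqrt{-7171 - \frac{880 \sqrt{6}}{3}}$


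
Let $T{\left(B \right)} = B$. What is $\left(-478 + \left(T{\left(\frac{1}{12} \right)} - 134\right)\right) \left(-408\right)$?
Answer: $249662$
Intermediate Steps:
$\left(-478 + \left(T{\left(\frac{1}{12} \right)} - 134\right)\right) \left(-408\right) = \left(-478 - \left(134 - \frac{1}{12}\right)\right) \left(-408\right) = \left(-478 + \left(\frac{1}{12} - 134\right)\right) \left(-408\right) = \left(-478 - \frac{1607}{12}\right) \left(-408\right) = \left(- \frac{7343}{12}\right) \left(-408\right) = 249662$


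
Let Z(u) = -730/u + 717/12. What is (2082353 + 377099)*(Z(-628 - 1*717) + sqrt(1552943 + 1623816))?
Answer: 39889237125/269 + 2459452*sqrt(3176759) ≈ 4.5319e+9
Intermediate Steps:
Z(u) = 239/4 - 730/u (Z(u) = -730/u + 717*(1/12) = -730/u + 239/4 = 239/4 - 730/u)
(2082353 + 377099)*(Z(-628 - 1*717) + sqrt(1552943 + 1623816)) = (2082353 + 377099)*((239/4 - 730/(-628 - 1*717)) + sqrt(1552943 + 1623816)) = 2459452*((239/4 - 730/(-628 - 717)) + sqrt(3176759)) = 2459452*((239/4 - 730/(-1345)) + sqrt(3176759)) = 2459452*((239/4 - 730*(-1/1345)) + sqrt(3176759)) = 2459452*((239/4 + 146/269) + sqrt(3176759)) = 2459452*(64875/1076 + sqrt(3176759)) = 39889237125/269 + 2459452*sqrt(3176759)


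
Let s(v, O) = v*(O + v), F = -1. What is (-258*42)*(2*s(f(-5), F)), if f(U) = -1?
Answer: -43344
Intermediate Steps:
(-258*42)*(2*s(f(-5), F)) = (-258*42)*(2*(-(-1 - 1))) = -21672*(-1*(-2)) = -21672*2 = -10836*4 = -43344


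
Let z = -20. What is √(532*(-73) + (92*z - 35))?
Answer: I*√40711 ≈ 201.77*I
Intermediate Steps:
√(532*(-73) + (92*z - 35)) = √(532*(-73) + (92*(-20) - 35)) = √(-38836 + (-1840 - 35)) = √(-38836 - 1875) = √(-40711) = I*√40711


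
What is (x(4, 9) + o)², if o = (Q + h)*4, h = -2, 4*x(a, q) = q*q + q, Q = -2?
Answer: 169/4 ≈ 42.250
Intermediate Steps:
x(a, q) = q/4 + q²/4 (x(a, q) = (q*q + q)/4 = (q² + q)/4 = (q + q²)/4 = q/4 + q²/4)
o = -16 (o = (-2 - 2)*4 = -4*4 = -16)
(x(4, 9) + o)² = ((¼)*9*(1 + 9) - 16)² = ((¼)*9*10 - 16)² = (45/2 - 16)² = (13/2)² = 169/4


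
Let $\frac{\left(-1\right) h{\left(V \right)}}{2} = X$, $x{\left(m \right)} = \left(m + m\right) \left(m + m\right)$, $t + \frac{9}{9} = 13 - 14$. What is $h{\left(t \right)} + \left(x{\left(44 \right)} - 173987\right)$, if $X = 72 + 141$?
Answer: $-166669$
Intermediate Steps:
$t = -2$ ($t = -1 + \left(13 - 14\right) = -1 - 1 = -2$)
$x{\left(m \right)} = 4 m^{2}$ ($x{\left(m \right)} = 2 m 2 m = 4 m^{2}$)
$X = 213$
$h{\left(V \right)} = -426$ ($h{\left(V \right)} = \left(-2\right) 213 = -426$)
$h{\left(t \right)} + \left(x{\left(44 \right)} - 173987\right) = -426 + \left(4 \cdot 44^{2} - 173987\right) = -426 + \left(4 \cdot 1936 - 173987\right) = -426 + \left(7744 - 173987\right) = -426 - 166243 = -166669$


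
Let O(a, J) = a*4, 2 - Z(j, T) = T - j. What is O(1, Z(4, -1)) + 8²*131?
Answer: 8388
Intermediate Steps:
Z(j, T) = 2 + j - T (Z(j, T) = 2 - (T - j) = 2 + (j - T) = 2 + j - T)
O(a, J) = 4*a
O(1, Z(4, -1)) + 8²*131 = 4*1 + 8²*131 = 4 + 64*131 = 4 + 8384 = 8388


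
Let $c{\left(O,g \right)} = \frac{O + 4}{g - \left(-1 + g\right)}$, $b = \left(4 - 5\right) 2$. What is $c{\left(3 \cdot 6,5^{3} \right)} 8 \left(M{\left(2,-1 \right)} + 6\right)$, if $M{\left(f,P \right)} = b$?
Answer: $704$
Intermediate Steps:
$b = -2$ ($b = \left(-1\right) 2 = -2$)
$M{\left(f,P \right)} = -2$
$c{\left(O,g \right)} = 4 + O$ ($c{\left(O,g \right)} = \frac{4 + O}{1} = \left(4 + O\right) 1 = 4 + O$)
$c{\left(3 \cdot 6,5^{3} \right)} 8 \left(M{\left(2,-1 \right)} + 6\right) = \left(4 + 3 \cdot 6\right) 8 \left(-2 + 6\right) = \left(4 + 18\right) 8 \cdot 4 = 22 \cdot 8 \cdot 4 = 176 \cdot 4 = 704$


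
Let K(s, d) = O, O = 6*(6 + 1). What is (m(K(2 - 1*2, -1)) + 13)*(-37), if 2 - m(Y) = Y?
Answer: 999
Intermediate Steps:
O = 42 (O = 6*7 = 42)
K(s, d) = 42
m(Y) = 2 - Y
(m(K(2 - 1*2, -1)) + 13)*(-37) = ((2 - 1*42) + 13)*(-37) = ((2 - 42) + 13)*(-37) = (-40 + 13)*(-37) = -27*(-37) = 999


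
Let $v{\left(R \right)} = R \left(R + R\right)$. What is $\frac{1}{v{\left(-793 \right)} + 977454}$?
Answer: $\frac{1}{2235152} \approx 4.474 \cdot 10^{-7}$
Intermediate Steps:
$v{\left(R \right)} = 2 R^{2}$ ($v{\left(R \right)} = R 2 R = 2 R^{2}$)
$\frac{1}{v{\left(-793 \right)} + 977454} = \frac{1}{2 \left(-793\right)^{2} + 977454} = \frac{1}{2 \cdot 628849 + 977454} = \frac{1}{1257698 + 977454} = \frac{1}{2235152}$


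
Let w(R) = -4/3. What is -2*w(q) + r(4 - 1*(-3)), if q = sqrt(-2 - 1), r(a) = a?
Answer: 29/3 ≈ 9.6667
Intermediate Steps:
q = I*sqrt(3) (q = sqrt(-3) = I*sqrt(3) ≈ 1.732*I)
w(R) = -4/3 (w(R) = -4*1/3 = -4/3)
-2*w(q) + r(4 - 1*(-3)) = -2*(-4/3) + (4 - 1*(-3)) = 8/3 + (4 + 3) = 8/3 + 7 = 29/3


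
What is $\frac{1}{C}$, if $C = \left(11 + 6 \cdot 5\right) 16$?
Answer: $\frac{1}{656} \approx 0.0015244$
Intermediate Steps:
$C = 656$ ($C = \left(11 + 30\right) 16 = 41 \cdot 16 = 656$)
$\frac{1}{C} = \frac{1}{656}$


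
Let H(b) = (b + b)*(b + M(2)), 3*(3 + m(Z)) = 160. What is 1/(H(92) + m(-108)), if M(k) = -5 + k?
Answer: 3/49279 ≈ 6.0878e-5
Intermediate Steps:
m(Z) = 151/3 (m(Z) = -3 + (⅓)*160 = -3 + 160/3 = 151/3)
H(b) = 2*b*(-3 + b) (H(b) = (b + b)*(b + (-5 + 2)) = (2*b)*(b - 3) = (2*b)*(-3 + b) = 2*b*(-3 + b))
1/(H(92) + m(-108)) = 1/(2*92*(-3 + 92) + 151/3) = 1/(2*92*89 + 151/3) = 1/(16376 + 151/3) = 1/(49279/3) = 3/49279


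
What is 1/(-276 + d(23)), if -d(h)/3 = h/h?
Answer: -1/279 ≈ -0.0035842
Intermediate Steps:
d(h) = -3 (d(h) = -3*h/h = -3*1 = -3)
1/(-276 + d(23)) = 1/(-276 - 3) = 1/(-279) = -1/279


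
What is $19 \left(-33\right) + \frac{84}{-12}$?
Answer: $-634$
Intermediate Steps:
$19 \left(-33\right) + \frac{84}{-12} = -627 + 84 \left(- \frac{1}{12}\right) = -627 - 7 = -634$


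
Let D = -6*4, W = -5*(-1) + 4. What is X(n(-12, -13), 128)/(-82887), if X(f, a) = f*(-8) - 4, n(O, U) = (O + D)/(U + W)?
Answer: 76/82887 ≈ 0.00091691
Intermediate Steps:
W = 9 (W = 5 + 4 = 9)
D = -24
n(O, U) = (-24 + O)/(9 + U) (n(O, U) = (O - 24)/(U + 9) = (-24 + O)/(9 + U))
X(f, a) = -4 - 8*f (X(f, a) = -8*f - 4 = -4 - 8*f)
X(n(-12, -13), 128)/(-82887) = (-4 - 8*(-24 - 12)/(9 - 13))/(-82887) = (-4 - 8*(-36)/(-4))*(-1/82887) = (-4 - (-2)*(-36))*(-1/82887) = (-4 - 8*9)*(-1/82887) = (-4 - 72)*(-1/82887) = -76*(-1/82887) = 76/82887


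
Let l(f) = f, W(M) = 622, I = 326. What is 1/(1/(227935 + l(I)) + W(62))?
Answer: 228261/141978343 ≈ 0.0016077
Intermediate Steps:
1/(1/(227935 + l(I)) + W(62)) = 1/(1/(227935 + 326) + 622) = 1/(1/228261 + 622) = 1/(141978343/228261) = 228261/141978343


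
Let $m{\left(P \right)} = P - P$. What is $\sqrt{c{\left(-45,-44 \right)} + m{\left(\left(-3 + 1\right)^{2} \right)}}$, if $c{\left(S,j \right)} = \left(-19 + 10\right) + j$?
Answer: $i \sqrt{53} \approx 7.2801 i$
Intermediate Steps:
$m{\left(P \right)} = 0$
$c{\left(S,j \right)} = -9 + j$
$\sqrt{c{\left(-45,-44 \right)} + m{\left(\left(-3 + 1\right)^{2} \right)}} = \sqrt{\left(-9 - 44\right) + 0} = \sqrt{-53 + 0} = \sqrt{-53} = i \sqrt{53}$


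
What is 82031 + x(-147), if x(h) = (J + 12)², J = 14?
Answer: 82707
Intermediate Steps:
x(h) = 676 (x(h) = (14 + 12)² = 26² = 676)
82031 + x(-147) = 82031 + 676 = 82707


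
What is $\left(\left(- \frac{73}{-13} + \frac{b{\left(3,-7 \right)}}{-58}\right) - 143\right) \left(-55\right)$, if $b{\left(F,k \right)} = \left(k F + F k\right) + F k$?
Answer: $\frac{5652295}{754} \approx 7496.4$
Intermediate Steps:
$b{\left(F,k \right)} = 3 F k$ ($b{\left(F,k \right)} = \left(F k + F k\right) + F k = 2 F k + F k = 3 F k$)
$\left(\left(- \frac{73}{-13} + \frac{b{\left(3,-7 \right)}}{-58}\right) - 143\right) \left(-55\right) = \left(\left(- \frac{73}{-13} + \frac{3 \cdot 3 \left(-7\right)}{-58}\right) - 143\right) \left(-55\right) = \left(\left(\left(-73\right) \left(- \frac{1}{13}\right) - - \frac{63}{58}\right) - 143\right) \left(-55\right) = \left(\left(\frac{73}{13} + \frac{63}{58}\right) - 143\right) \left(-55\right) = \left(\frac{5053}{754} - 143\right) \left(-55\right) = \left(- \frac{102769}{754}\right) \left(-55\right) = \frac{5652295}{754}$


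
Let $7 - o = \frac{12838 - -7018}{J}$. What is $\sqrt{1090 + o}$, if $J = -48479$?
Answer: $\frac{\sqrt{2579146743801}}{48479} \approx 33.127$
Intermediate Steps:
$o = \frac{359209}{48479}$ ($o = 7 - \frac{12838 - -7018}{-48479} = 7 - \left(12838 + 7018\right) \left(- \frac{1}{48479}\right) = 7 - 19856 \left(- \frac{1}{48479}\right) = 7 - - \frac{19856}{48479} = 7 + \frac{19856}{48479} = \frac{359209}{48479} \approx 7.4096$)
$\sqrt{1090 + o} = \sqrt{1090 + \frac{359209}{48479}} = \sqrt{\frac{53201319}{48479}} = \frac{\sqrt{2579146743801}}{48479}$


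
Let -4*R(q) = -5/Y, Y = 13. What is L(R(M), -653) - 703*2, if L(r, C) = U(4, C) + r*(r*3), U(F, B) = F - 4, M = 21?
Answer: -3801749/2704 ≈ -1406.0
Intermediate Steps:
R(q) = 5/52 (R(q) = -(-5)/(4*13) = -¼*(-5/13) = 5/52)
U(F, B) = -4 + F
L(r, C) = 3*r² (L(r, C) = (-4 + 4) + r*(r*3) = 0 + r*(3*r) = 0 + 3*r² = 3*r²)
L(R(M), -653) - 703*2 = 3*(5/52)² - 703*2 = 3*(25/2704) - 1406 = 75/2704 - 1406 = -3801749/2704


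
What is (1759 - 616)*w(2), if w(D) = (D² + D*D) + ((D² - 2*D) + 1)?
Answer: 10287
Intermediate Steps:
w(D) = 1 - 2*D + 3*D² (w(D) = (D² + D²) + (1 + D² - 2*D) = 2*D² + (1 + D² - 2*D) = 1 - 2*D + 3*D²)
(1759 - 616)*w(2) = (1759 - 616)*(1 - 2*2 + 3*2²) = 1143*(1 - 4 + 3*4) = 1143*(1 - 4 + 12) = 1143*9 = 10287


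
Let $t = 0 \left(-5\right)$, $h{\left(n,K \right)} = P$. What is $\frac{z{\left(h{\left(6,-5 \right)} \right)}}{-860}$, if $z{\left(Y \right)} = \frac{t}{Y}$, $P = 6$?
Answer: $0$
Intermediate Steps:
$h{\left(n,K \right)} = 6$
$t = 0$
$z{\left(Y \right)} = 0$ ($z{\left(Y \right)} = \frac{0}{Y} = 0$)
$\frac{z{\left(h{\left(6,-5 \right)} \right)}}{-860} = \frac{0}{-860} = 0 \left(- \frac{1}{860}\right) = 0$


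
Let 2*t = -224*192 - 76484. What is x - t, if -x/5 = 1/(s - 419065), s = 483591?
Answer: 3855170391/64526 ≈ 59746.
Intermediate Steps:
t = -59746 (t = (-224*192 - 76484)/2 = (-43008 - 76484)/2 = (1/2)*(-119492) = -59746)
x = -5/64526 (x = -5/(483591 - 419065) = -5/64526 ≈ -7.7488e-5)
x - t = -5/64526 - 1*(-59746) = -5/64526 + 59746 = 3855170391/64526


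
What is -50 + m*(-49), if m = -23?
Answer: 1077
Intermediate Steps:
-50 + m*(-49) = -50 - 23*(-49) = -50 + 1127 = 1077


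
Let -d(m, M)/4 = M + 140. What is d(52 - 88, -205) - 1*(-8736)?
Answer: 8996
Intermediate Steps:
d(m, M) = -560 - 4*M (d(m, M) = -4*(M + 140) = -4*(140 + M) = -560 - 4*M)
d(52 - 88, -205) - 1*(-8736) = (-560 - 4*(-205)) - 1*(-8736) = (-560 + 820) + 8736 = 260 + 8736 = 8996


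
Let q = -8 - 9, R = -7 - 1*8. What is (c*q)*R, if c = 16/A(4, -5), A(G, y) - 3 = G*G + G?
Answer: 4080/23 ≈ 177.39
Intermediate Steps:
A(G, y) = 3 + G + G² (A(G, y) = 3 + (G*G + G) = 3 + (G² + G) = 3 + (G + G²) = 3 + G + G²)
R = -15 (R = -7 - 8 = -15)
c = 16/23 (c = 16/(3 + 4 + 4²) = 16/(3 + 4 + 16) = 16/23 ≈ 0.69565)
q = -17
(c*q)*R = ((16/23)*(-17))*(-15) = -272/23*(-15) = 4080/23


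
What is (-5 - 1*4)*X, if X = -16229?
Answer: 146061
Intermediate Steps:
(-5 - 1*4)*X = (-5 - 1*4)*(-16229) = (-5 - 4)*(-16229) = -9*(-16229) = 146061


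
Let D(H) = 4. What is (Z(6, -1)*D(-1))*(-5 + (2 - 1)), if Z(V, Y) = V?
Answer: -96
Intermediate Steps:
(Z(6, -1)*D(-1))*(-5 + (2 - 1)) = (6*4)*(-5 + (2 - 1)) = 24*(-5 + 1) = 24*(-4) = -96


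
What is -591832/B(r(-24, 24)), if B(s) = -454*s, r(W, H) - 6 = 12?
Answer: 147958/2043 ≈ 72.422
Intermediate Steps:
r(W, H) = 18 (r(W, H) = 6 + 12 = 18)
-591832/B(r(-24, 24)) = -591832/((-454*18)) = -591832/(-8172) = -591832*(-1/8172) = 147958/2043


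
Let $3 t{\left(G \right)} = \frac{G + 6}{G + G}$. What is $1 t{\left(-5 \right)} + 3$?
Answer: $\frac{89}{30} \approx 2.9667$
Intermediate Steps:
$t{\left(G \right)} = \frac{6 + G}{6 G}$ ($t{\left(G \right)} = \frac{\left(G + 6\right) \frac{1}{G + G}}{3} = \frac{\left(6 + G\right) \frac{1}{2 G}}{3} = \frac{\frac{1}{2} \frac{1}{G} \left(6 + G\right)}{3} = \frac{6 + G}{6 G}$)
$1 t{\left(-5 \right)} + 3 = 1 \frac{6 - 5}{6 \left(-5\right)} + 3 = 1 \cdot \frac{1}{6} \left(- \frac{1}{5}\right) 1 + 3 = 1 \left(- \frac{1}{30}\right) + 3 = - \frac{1}{30} + 3 = \frac{89}{30}$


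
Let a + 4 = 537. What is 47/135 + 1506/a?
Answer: 228361/71955 ≈ 3.1737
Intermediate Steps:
a = 533 (a = -4 + 537 = 533)
47/135 + 1506/a = 47/135 + 1506/533 = 228361/71955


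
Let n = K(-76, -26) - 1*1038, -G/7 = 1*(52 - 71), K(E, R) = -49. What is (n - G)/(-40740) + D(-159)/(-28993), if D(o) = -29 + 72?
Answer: 1680982/59058741 ≈ 0.028463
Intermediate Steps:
G = 133 (G = -7*(52 - 71) = -7*(-19) = 133)
D(o) = 43
n = -1087 (n = -49 - 1*1038 = -49 - 1038 = -1087)
(n - G)/(-40740) + D(-159)/(-28993) = (-1087 - 1*133)/(-40740) + 43/(-28993) = (-1087 - 133)*(-1/40740) + 43*(-1/28993) = -1220*(-1/40740) - 43/28993 = 61/2037 - 43/28993 = 1680982/59058741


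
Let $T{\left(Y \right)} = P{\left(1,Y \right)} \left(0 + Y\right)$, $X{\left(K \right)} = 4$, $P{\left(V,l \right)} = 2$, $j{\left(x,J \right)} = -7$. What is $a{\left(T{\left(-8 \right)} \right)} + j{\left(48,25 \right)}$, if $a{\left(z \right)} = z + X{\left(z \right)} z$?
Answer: $-87$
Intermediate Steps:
$T{\left(Y \right)} = 2 Y$ ($T{\left(Y \right)} = 2 \left(0 + Y\right) = 2 Y$)
$a{\left(z \right)} = 5 z$ ($a{\left(z \right)} = z + 4 z = 5 z$)
$a{\left(T{\left(-8 \right)} \right)} + j{\left(48,25 \right)} = 5 \cdot 2 \left(-8\right) - 7 = 5 \left(-16\right) - 7 = -80 - 7 = -87$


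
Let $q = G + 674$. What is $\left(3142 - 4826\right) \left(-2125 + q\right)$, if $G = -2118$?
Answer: $6010196$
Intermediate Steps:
$q = -1444$ ($q = -2118 + 674 = -1444$)
$\left(3142 - 4826\right) \left(-2125 + q\right) = \left(3142 - 4826\right) \left(-2125 - 1444\right) = \left(-1684\right) \left(-3569\right) = 6010196$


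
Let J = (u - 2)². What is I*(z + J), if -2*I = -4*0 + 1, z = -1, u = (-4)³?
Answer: -4355/2 ≈ -2177.5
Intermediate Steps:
u = -64
J = 4356 (J = (-64 - 2)² = (-66)² = 4356)
I = -½ (I = -(-4*0 + 1)/2 = -(0 + 1)/2 = -½*1 = -½ ≈ -0.50000)
I*(z + J) = -(-1 + 4356)/2 = -½*4355 = -4355/2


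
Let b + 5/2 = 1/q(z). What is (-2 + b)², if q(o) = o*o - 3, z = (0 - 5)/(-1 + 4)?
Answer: 81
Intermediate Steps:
z = -5/3 ≈ -1.6667
q(o) = -3 + o² (q(o) = o² - 3 = -3 + o²)
b = -7 (b = -5/2 + 1/(-3 + (-5/3)²) = -5/2 + 1/(-3 + 25/9) = -5/2 + 1/(-2/9) = -5/2 - 9/2 = -7)
(-2 + b)² = (-2 - 7)² = (-9)² = 81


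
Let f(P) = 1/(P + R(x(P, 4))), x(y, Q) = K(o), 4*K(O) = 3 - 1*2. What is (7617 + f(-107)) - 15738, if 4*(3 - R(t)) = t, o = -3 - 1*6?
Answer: -13521481/1665 ≈ -8121.0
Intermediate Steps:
o = -9 (o = -3 - 6 = -9)
K(O) = ¼ (K(O) = (3 - 1*2)/4 = (3 - 2)/4 = (¼)*1 = ¼)
x(y, Q) = ¼
R(t) = 3 - t/4
f(P) = 1/(47/16 + P) (f(P) = 1/(P + (3 - ¼*¼)) = 1/(P + (3 - 1/16)) = 1/(P + 47/16) = 1/(47/16 + P))
(7617 + f(-107)) - 15738 = (7617 + 16/(47 + 16*(-107))) - 15738 = (7617 + 16/(47 - 1712)) - 15738 = (7617 + 16/(-1665)) - 15738 = (7617 + 16*(-1/1665)) - 15738 = (7617 - 16/1665) - 15738 = 12682289/1665 - 15738 = -13521481/1665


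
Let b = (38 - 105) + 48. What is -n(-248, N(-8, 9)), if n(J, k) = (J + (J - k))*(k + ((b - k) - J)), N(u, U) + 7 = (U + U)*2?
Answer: 120225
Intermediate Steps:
N(u, U) = -7 + 4*U (N(u, U) = -7 + (U + U)*2 = -7 + (2*U)*2 = -7 + 4*U)
b = -19 (b = -67 + 48 = -19)
n(J, k) = (-19 - J)*(-k + 2*J) (n(J, k) = (J + (J - k))*(k + ((-19 - k) - J)) = (-k + 2*J)*(k + (-19 - J - k)) = (-k + 2*J)*(-19 - J) = (-19 - J)*(-k + 2*J))
-n(-248, N(-8, 9)) = -(-38*(-248) - 2*(-248)**2 + 19*(-7 + 4*9) - 248*(-7 + 4*9)) = -(9424 - 2*61504 + 19*(-7 + 36) - 248*(-7 + 36)) = -(9424 - 123008 + 19*29 - 248*29) = -(9424 - 123008 + 551 - 7192) = -1*(-120225) = 120225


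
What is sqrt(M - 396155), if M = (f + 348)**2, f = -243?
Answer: I*sqrt(385130) ≈ 620.59*I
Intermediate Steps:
M = 11025 (M = (-243 + 348)**2 = 105**2 = 11025)
sqrt(M - 396155) = sqrt(11025 - 396155) = sqrt(-385130) = I*sqrt(385130)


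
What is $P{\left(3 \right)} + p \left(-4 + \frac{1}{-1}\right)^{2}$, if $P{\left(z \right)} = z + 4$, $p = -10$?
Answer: $-243$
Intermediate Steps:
$P{\left(z \right)} = 4 + z$
$P{\left(3 \right)} + p \left(-4 + \frac{1}{-1}\right)^{2} = \left(4 + 3\right) - 10 \left(-4 + \frac{1}{-1}\right)^{2} = 7 - 10 \left(-4 - 1\right)^{2} = 7 - 10 \left(-5\right)^{2} = 7 - 250 = -243$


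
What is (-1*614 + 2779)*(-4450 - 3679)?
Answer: -17599285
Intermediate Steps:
(-1*614 + 2779)*(-4450 - 3679) = (-614 + 2779)*(-8129) = 2165*(-8129) = -17599285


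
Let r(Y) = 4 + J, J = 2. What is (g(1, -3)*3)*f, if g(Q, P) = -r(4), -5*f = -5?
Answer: -18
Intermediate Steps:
f = 1 (f = -⅕*(-5) = 1)
r(Y) = 6 (r(Y) = 4 + 2 = 6)
g(Q, P) = -6 (g(Q, P) = -1*6 = -6)
(g(1, -3)*3)*f = -6*3*1 = -18*1 = -18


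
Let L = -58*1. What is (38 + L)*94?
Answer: -1880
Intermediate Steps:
L = -58
(38 + L)*94 = (38 - 58)*94 = -20*94 = -1880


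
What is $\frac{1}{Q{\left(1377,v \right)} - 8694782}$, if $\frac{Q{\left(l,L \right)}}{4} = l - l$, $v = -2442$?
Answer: $- \frac{1}{8694782} \approx -1.1501 \cdot 10^{-7}$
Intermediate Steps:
$Q{\left(l,L \right)} = 0$ ($Q{\left(l,L \right)} = 4 \left(l - l\right) = 4 \cdot 0 = 0$)
$\frac{1}{Q{\left(1377,v \right)} - 8694782} = \frac{1}{0 - 8694782} = \frac{1}{-8694782} = - \frac{1}{8694782}$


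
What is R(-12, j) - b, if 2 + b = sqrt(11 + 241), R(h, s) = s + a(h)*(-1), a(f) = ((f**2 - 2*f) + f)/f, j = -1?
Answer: 14 - 6*sqrt(7) ≈ -1.8745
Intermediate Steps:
a(f) = (f**2 - f)/f
R(h, s) = 1 + s - h (R(h, s) = s + (-1 + h)*(-1) = s + (1 - h) = 1 + s - h)
b = -2 + 6*sqrt(7) (b = -2 + sqrt(11 + 241) = -2 + sqrt(252) = -2 + 6*sqrt(7) ≈ 13.875)
R(-12, j) - b = (1 - 1 - 1*(-12)) - (-2 + 6*sqrt(7)) = (1 - 1 + 12) + (2 - 6*sqrt(7)) = 12 + (2 - 6*sqrt(7)) = 14 - 6*sqrt(7)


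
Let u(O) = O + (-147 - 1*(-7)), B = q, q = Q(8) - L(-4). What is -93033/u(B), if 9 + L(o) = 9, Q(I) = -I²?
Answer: 31011/68 ≈ 456.04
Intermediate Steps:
L(o) = 0 (L(o) = -9 + 9 = 0)
q = -64 (q = -1*8² - 1*0 = -1*64 + 0 = -64 + 0 = -64)
B = -64
u(O) = -140 + O (u(O) = O + (-147 + 7) = O - 140 = -140 + O)
-93033/u(B) = -93033/(-140 - 64) = -93033/(-204) = -93033*(-1/204) = 31011/68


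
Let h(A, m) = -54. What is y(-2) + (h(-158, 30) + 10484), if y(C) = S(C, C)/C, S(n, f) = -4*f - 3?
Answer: 20855/2 ≈ 10428.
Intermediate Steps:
S(n, f) = -3 - 4*f
y(C) = (-3 - 4*C)/C
y(-2) + (h(-158, 30) + 10484) = (-4 - 3/(-2)) + (-54 + 10484) = (-4 - 3*(-½)) + 10430 = (-4 + 3/2) + 10430 = -5/2 + 10430 = 20855/2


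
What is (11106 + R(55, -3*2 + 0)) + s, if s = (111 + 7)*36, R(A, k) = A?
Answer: 15409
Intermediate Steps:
s = 4248 (s = 118*36 = 4248)
(11106 + R(55, -3*2 + 0)) + s = (11106 + 55) + 4248 = 11161 + 4248 = 15409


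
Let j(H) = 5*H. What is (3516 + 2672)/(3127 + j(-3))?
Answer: 1547/778 ≈ 1.9884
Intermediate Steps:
(3516 + 2672)/(3127 + j(-3)) = (3516 + 2672)/(3127 + 5*(-3)) = 6188/(3127 - 15) = 6188/3112 = 6188*(1/3112) = 1547/778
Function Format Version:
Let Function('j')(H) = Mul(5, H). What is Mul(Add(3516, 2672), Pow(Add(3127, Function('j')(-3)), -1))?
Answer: Rational(1547, 778) ≈ 1.9884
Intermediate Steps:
Mul(Add(3516, 2672), Pow(Add(3127, Function('j')(-3)), -1)) = Mul(Add(3516, 2672), Pow(Add(3127, Mul(5, -3)), -1)) = Mul(6188, Pow(Add(3127, -15), -1)) = Mul(6188, Pow(3112, -1)) = Mul(6188, Rational(1, 3112)) = Rational(1547, 778)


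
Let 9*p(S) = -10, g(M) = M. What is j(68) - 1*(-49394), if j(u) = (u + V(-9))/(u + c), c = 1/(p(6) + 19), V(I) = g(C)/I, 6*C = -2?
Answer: 14612967323/295839 ≈ 49395.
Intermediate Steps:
C = -⅓ (C = (⅙)*(-2) = -⅓ ≈ -0.33333)
p(S) = -10/9 (p(S) = (⅑)*(-10) = -10/9)
V(I) = -1/(3*I)
c = 9/161 (c = 1/(-10/9 + 19) = 1/(161/9) = 9/161 ≈ 0.055901)
j(u) = (1/27 + u)/(9/161 + u) (j(u) = (u - ⅓/(-9))/(u + 9/161) = (u - ⅓*(-⅑))/(9/161 + u) = (u + 1/27)/(9/161 + u) = (1/27 + u)/(9/161 + u))
j(68) - 1*(-49394) = 161*(1 + 27*68)/(27*(9 + 161*68)) - 1*(-49394) = 161*(1 + 1836)/(27*(9 + 10948)) + 49394 = (161/27)*1837/10957 + 49394 = (161/27)*(1/10957)*1837 + 49394 = 295757/295839 + 49394 = 14612967323/295839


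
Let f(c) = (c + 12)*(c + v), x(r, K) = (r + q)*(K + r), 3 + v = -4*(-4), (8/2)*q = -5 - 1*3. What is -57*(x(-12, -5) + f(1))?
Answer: -23940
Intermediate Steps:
q = -2 (q = (-5 - 1*3)/4 = (-5 - 3)/4 = (1/4)*(-8) = -2)
v = 13 (v = -3 - 4*(-4) = -3 + 16 = 13)
x(r, K) = (-2 + r)*(K + r) (x(r, K) = (r - 2)*(K + r) = (-2 + r)*(K + r))
f(c) = (12 + c)*(13 + c) (f(c) = (c + 12)*(c + 13) = (12 + c)*(13 + c))
-57*(x(-12, -5) + f(1)) = -57*(((-12)**2 - 2*(-5) - 2*(-12) - 5*(-12)) + (156 + 1**2 + 25*1)) = -57*((144 + 10 + 24 + 60) + (156 + 1 + 25)) = -57*(238 + 182) = -57*420 = -23940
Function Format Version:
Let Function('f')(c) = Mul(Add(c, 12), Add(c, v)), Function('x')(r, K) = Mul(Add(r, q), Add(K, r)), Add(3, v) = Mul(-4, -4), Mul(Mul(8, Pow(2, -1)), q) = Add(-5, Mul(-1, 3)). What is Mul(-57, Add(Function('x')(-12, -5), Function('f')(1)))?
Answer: -23940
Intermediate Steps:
q = -2 (q = Mul(Rational(1, 4), Add(-5, Mul(-1, 3))) = Mul(Rational(1, 4), Add(-5, -3)) = Mul(Rational(1, 4), -8) = -2)
v = 13 (v = Add(-3, Mul(-4, -4)) = Add(-3, 16) = 13)
Function('x')(r, K) = Mul(Add(-2, r), Add(K, r)) (Function('x')(r, K) = Mul(Add(r, -2), Add(K, r)) = Mul(Add(-2, r), Add(K, r)))
Function('f')(c) = Mul(Add(12, c), Add(13, c)) (Function('f')(c) = Mul(Add(c, 12), Add(c, 13)) = Mul(Add(12, c), Add(13, c)))
Mul(-57, Add(Function('x')(-12, -5), Function('f')(1))) = Mul(-57, Add(Add(Pow(-12, 2), Mul(-2, -5), Mul(-2, -12), Mul(-5, -12)), Add(156, Pow(1, 2), Mul(25, 1)))) = Mul(-57, Add(Add(144, 10, 24, 60), Add(156, 1, 25))) = Mul(-57, Add(238, 182)) = Mul(-57, 420) = -23940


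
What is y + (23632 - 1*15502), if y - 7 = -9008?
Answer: -871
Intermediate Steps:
y = -9001 (y = 7 - 9008 = -9001)
y + (23632 - 1*15502) = -9001 + (23632 - 1*15502) = -9001 + (23632 - 15502) = -9001 + 8130 = -871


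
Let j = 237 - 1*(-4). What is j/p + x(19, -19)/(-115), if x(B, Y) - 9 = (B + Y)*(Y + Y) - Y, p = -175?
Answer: -6523/4025 ≈ -1.6206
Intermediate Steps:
j = 241 (j = 237 + 4 = 241)
x(B, Y) = 9 - Y + 2*Y*(B + Y) (x(B, Y) = 9 + ((B + Y)*(Y + Y) - Y) = 9 + ((B + Y)*(2*Y) - Y) = 9 + (2*Y*(B + Y) - Y) = 9 + (-Y + 2*Y*(B + Y)) = 9 - Y + 2*Y*(B + Y))
j/p + x(19, -19)/(-115) = 241/(-175) + (9 - 1*(-19) + 2*(-19)² + 2*19*(-19))/(-115) = 241*(-1/175) + (9 + 19 + 2*361 - 722)*(-1/115) = -241/175 + (9 + 19 + 722 - 722)*(-1/115) = -241/175 + 28*(-1/115) = -241/175 - 28/115 = -6523/4025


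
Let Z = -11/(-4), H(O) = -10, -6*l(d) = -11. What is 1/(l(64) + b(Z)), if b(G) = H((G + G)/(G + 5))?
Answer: -6/49 ≈ -0.12245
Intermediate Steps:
l(d) = 11/6 (l(d) = -⅙*(-11) = 11/6)
Z = 11/4 (Z = -¼*(-11) = 11/4 ≈ 2.7500)
b(G) = -10
1/(l(64) + b(Z)) = 1/(11/6 - 10) = 1/(-49/6) = -6/49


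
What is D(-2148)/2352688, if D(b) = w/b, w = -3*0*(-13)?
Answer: 0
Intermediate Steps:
w = 0 (w = 0*(-13) = 0)
D(b) = 0 (D(b) = 0/b = 0)
D(-2148)/2352688 = 0/2352688 = 0*(1/2352688) = 0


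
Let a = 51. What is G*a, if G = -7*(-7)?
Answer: 2499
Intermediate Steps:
G = 49
G*a = 49*51 = 2499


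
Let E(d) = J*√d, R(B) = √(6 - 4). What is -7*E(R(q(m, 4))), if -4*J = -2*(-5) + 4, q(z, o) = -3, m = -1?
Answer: 49*2^(¼)/2 ≈ 29.136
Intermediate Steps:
R(B) = √2
J = -7/2 (J = -(-2*(-5) + 4)/4 = -(10 + 4)/4 = -¼*14 = -7/2 ≈ -3.5000)
E(d) = -7*√d/2
-7*E(R(q(m, 4))) = -(-49)*√(√2)/2 = -(-49)*2^(¼)/2 = 49*2^(¼)/2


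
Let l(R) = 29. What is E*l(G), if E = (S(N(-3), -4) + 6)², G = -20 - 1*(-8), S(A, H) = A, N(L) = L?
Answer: 261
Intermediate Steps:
G = -12 (G = -20 + 8 = -12)
E = 9 (E = (-3 + 6)² = 3² = 9)
E*l(G) = 9*29 = 261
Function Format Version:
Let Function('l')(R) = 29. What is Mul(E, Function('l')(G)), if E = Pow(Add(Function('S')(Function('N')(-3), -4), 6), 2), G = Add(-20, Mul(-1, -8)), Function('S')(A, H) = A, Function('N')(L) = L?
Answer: 261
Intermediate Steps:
G = -12 (G = Add(-20, 8) = -12)
E = 9 (E = Pow(Add(-3, 6), 2) = Pow(3, 2) = 9)
Mul(E, Function('l')(G)) = Mul(9, 29) = 261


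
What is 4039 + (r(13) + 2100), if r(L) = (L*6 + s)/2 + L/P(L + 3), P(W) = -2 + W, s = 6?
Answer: 86547/14 ≈ 6181.9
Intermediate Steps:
r(L) = 3 + 3*L + L/(1 + L) (r(L) = (L*6 + 6)/2 + L/(-2 + (L + 3)) = (6*L + 6)*(½) + L/(-2 + (3 + L)) = (6 + 6*L)*(½) + L/(1 + L) = (3 + 3*L) + L/(1 + L) = 3 + 3*L + L/(1 + L))
4039 + (r(13) + 2100) = 4039 + ((3 + 3*13 + 13/(1 + 13)) + 2100) = 4039 + ((3 + 39 + 13/14) + 2100) = 4039 + (601/14 + 2100) = 4039 + 30001/14 = 86547/14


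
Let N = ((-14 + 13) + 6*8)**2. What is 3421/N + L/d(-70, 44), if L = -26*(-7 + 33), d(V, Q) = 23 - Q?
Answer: 1565125/46389 ≈ 33.739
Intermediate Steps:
L = -676 (L = -26*26 = -676)
N = 2209 (N = (-1 + 48)**2 = 47**2 = 2209)
3421/N + L/d(-70, 44) = 3421/2209 - 676/(23 - 1*44) = 3421*(1/2209) - 676/(23 - 44) = 3421/2209 - 676/(-21) = 3421/2209 - 676*(-1/21) = 3421/2209 + 676/21 = 1565125/46389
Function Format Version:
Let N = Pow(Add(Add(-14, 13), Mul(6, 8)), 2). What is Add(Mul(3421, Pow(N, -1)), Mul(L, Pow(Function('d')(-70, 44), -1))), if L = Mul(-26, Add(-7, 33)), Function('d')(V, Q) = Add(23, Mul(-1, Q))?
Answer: Rational(1565125, 46389) ≈ 33.739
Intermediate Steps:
L = -676 (L = Mul(-26, 26) = -676)
N = 2209 (N = Pow(Add(-1, 48), 2) = Pow(47, 2) = 2209)
Add(Mul(3421, Pow(N, -1)), Mul(L, Pow(Function('d')(-70, 44), -1))) = Add(Mul(3421, Pow(2209, -1)), Mul(-676, Pow(Add(23, Mul(-1, 44)), -1))) = Add(Mul(3421, Rational(1, 2209)), Mul(-676, Pow(Add(23, -44), -1))) = Add(Rational(3421, 2209), Mul(-676, Pow(-21, -1))) = Add(Rational(3421, 2209), Mul(-676, Rational(-1, 21))) = Add(Rational(3421, 2209), Rational(676, 21)) = Rational(1565125, 46389)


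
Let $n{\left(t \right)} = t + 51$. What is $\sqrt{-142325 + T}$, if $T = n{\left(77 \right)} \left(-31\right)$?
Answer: $i \sqrt{146293} \approx 382.48 i$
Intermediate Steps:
$n{\left(t \right)} = 51 + t$
$T = -3968$ ($T = \left(51 + 77\right) \left(-31\right) = 128 \left(-31\right) = -3968$)
$\sqrt{-142325 + T} = \sqrt{-142325 - 3968} = \sqrt{-146293} = i \sqrt{146293}$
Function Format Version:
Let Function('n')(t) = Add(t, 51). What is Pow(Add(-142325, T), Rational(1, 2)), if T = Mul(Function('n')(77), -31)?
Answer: Mul(I, Pow(146293, Rational(1, 2))) ≈ Mul(382.48, I)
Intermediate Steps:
Function('n')(t) = Add(51, t)
T = -3968 (T = Mul(Add(51, 77), -31) = Mul(128, -31) = -3968)
Pow(Add(-142325, T), Rational(1, 2)) = Pow(Add(-142325, -3968), Rational(1, 2)) = Pow(-146293, Rational(1, 2)) = Mul(I, Pow(146293, Rational(1, 2)))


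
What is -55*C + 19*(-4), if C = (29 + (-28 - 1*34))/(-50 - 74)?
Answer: -11239/124 ≈ -90.637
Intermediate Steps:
C = 33/124 (C = (29 + (-28 - 34))/(-124) = (29 - 62)*(-1/124) = -33*(-1/124) = 33/124 ≈ 0.26613)
-55*C + 19*(-4) = -55*33/124 + 19*(-4) = -1815/124 - 76 = -11239/124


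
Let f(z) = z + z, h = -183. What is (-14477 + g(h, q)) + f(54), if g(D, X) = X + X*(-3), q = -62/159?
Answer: -2284547/159 ≈ -14368.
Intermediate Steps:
q = -62/159 (q = -62*1/159 = -62/159 ≈ -0.38994)
g(D, X) = -2*X (g(D, X) = X - 3*X = -2*X)
f(z) = 2*z
(-14477 + g(h, q)) + f(54) = (-14477 - 2*(-62/159)) + 2*54 = (-14477 + 124/159) + 108 = -2301719/159 + 108 = -2284547/159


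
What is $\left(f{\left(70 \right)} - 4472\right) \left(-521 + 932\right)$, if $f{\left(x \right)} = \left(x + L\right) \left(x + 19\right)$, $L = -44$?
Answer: $-886938$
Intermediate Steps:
$f{\left(x \right)} = \left(-44 + x\right) \left(19 + x\right)$ ($f{\left(x \right)} = \left(x - 44\right) \left(x + 19\right) = \left(-44 + x\right) \left(19 + x\right)$)
$\left(f{\left(70 \right)} - 4472\right) \left(-521 + 932\right) = \left(\left(-836 + 70^{2} - 1750\right) - 4472\right) \left(-521 + 932\right) = \left(\left(-836 + 4900 - 1750\right) - 4472\right) 411 = \left(2314 - 4472\right) 411 = \left(-2158\right) 411 = -886938$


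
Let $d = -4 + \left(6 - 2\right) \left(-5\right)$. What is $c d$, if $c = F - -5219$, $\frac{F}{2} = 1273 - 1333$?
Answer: $-122376$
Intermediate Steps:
$F = -120$ ($F = 2 \left(1273 - 1333\right) = 2 \left(-60\right) = -120$)
$c = 5099$ ($c = -120 - -5219 = -120 + 5219 = 5099$)
$d = -24$ ($d = -4 + 4 \left(-5\right) = -4 - 20 = -24$)
$c d = 5099 \left(-24\right) = -122376$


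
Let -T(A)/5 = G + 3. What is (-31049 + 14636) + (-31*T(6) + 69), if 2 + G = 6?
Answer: -15259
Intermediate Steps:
G = 4 (G = -2 + 6 = 4)
T(A) = -35 (T(A) = -5*(4 + 3) = -5*7 = -35)
(-31049 + 14636) + (-31*T(6) + 69) = (-31049 + 14636) + (-31*(-35) + 69) = -16413 + (1085 + 69) = -16413 + 1154 = -15259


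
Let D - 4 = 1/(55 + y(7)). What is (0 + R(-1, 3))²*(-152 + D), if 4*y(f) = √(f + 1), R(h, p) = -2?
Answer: -3580568/6049 - 4*√2/6049 ≈ -591.93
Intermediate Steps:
y(f) = √(1 + f)/4 (y(f) = √(f + 1)/4 = √(1 + f)/4)
D = 4 + 1/(55 + √2/2) (D = 4 + 1/(55 + √(1 + 7)/4) = 4 + 1/(55 + √8/4) = 4 + 1/(55 + (2*√2)/4) = 4 + 1/(55 + √2/2) ≈ 4.0180)
(0 + R(-1, 3))²*(-152 + D) = (0 - 2)²*(-152 + (24306/6049 - √2/6049)) = (-2)²*(-895142/6049 - √2/6049) = 4*(-895142/6049 - √2/6049) = -3580568/6049 - 4*√2/6049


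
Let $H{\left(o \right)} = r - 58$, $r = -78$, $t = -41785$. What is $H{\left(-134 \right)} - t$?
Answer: $41649$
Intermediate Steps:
$H{\left(o \right)} = -136$ ($H{\left(o \right)} = -78 - 58 = -136$)
$H{\left(-134 \right)} - t = -136 - -41785 = -136 + 41785 = 41649$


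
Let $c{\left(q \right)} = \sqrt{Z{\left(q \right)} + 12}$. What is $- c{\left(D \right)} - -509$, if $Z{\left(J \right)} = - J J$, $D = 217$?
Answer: $509 - i \sqrt{47077} \approx 509.0 - 216.97 i$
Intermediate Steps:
$Z{\left(J \right)} = - J^{2}$
$c{\left(q \right)} = \sqrt{12 - q^{2}}$ ($c{\left(q \right)} = \sqrt{- q^{2} + 12} = \sqrt{12 - q^{2}}$)
$- c{\left(D \right)} - -509 = - \sqrt{12 - 217^{2}} - -509 = - \sqrt{12 - 47089} + 509 = - \sqrt{-47077} + 509 = - i \sqrt{47077} + 509 = 509 - i \sqrt{47077}$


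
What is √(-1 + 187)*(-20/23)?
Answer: -20*√186/23 ≈ -11.859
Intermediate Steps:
√(-1 + 187)*(-20/23) = √186*(-20*1/23) = √186*(-20/23) = -20*√186/23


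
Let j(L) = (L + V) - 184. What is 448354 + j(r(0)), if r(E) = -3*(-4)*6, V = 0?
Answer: 448242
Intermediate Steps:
r(E) = 72 (r(E) = 12*6 = 72)
j(L) = -184 + L (j(L) = (L + 0) - 184 = L - 184 = -184 + L)
448354 + j(r(0)) = 448354 + (-184 + 72) = 448354 - 112 = 448242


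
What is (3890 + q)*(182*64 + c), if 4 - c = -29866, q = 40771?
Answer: 1854235398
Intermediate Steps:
c = 29870 (c = 4 - 1*(-29866) = 4 + 29866 = 29870)
(3890 + q)*(182*64 + c) = (3890 + 40771)*(182*64 + 29870) = 44661*(11648 + 29870) = 44661*41518 = 1854235398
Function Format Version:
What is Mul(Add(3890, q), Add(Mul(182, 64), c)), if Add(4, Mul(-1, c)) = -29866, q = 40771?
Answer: 1854235398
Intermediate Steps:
c = 29870 (c = Add(4, Mul(-1, -29866)) = Add(4, 29866) = 29870)
Mul(Add(3890, q), Add(Mul(182, 64), c)) = Mul(Add(3890, 40771), Add(Mul(182, 64), 29870)) = Mul(44661, Add(11648, 29870)) = Mul(44661, 41518) = 1854235398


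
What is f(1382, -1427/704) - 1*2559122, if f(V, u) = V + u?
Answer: -1800650387/704 ≈ -2.5577e+6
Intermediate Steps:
f(1382, -1427/704) - 1*2559122 = (1382 - 1427/704) - 1*2559122 = (1382 - 1427*1/704) - 2559122 = (1382 - 1427/704) - 2559122 = 971501/704 - 2559122 = -1800650387/704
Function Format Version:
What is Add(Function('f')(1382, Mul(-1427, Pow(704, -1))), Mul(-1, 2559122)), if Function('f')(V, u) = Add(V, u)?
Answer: Rational(-1800650387, 704) ≈ -2.5577e+6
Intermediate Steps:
Add(Function('f')(1382, Mul(-1427, Pow(704, -1))), Mul(-1, 2559122)) = Add(Add(1382, Mul(-1427, Pow(704, -1))), Mul(-1, 2559122)) = Add(Add(1382, Mul(-1427, Rational(1, 704))), -2559122) = Add(Add(1382, Rational(-1427, 704)), -2559122) = Add(Rational(971501, 704), -2559122) = Rational(-1800650387, 704)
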